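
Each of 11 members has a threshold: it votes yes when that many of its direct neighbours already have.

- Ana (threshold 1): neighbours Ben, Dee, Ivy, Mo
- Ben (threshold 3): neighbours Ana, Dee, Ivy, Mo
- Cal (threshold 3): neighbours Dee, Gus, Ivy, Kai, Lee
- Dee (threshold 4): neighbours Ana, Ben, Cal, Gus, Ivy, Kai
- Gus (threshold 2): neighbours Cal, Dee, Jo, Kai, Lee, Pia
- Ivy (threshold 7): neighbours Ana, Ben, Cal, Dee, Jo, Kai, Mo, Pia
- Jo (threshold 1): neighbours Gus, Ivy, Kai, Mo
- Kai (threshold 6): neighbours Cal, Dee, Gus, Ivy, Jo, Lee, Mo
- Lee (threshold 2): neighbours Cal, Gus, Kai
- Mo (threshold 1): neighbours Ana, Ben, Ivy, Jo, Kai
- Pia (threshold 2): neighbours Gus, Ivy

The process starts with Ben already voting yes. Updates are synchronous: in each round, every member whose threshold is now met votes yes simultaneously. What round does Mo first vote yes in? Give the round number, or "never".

Round 1 — Ben votes yes (initial).
Round 2 — checking thresholds:
  Ana: 1 of 4 neighbours ≥ 1, votes yes.
  Dee: 1 of 6 neighbours < 4, not yet.
  Ivy: 1 of 8 neighbours < 7, not yet.
  Mo: 1 of 5 neighbours ≥ 1, votes yes.
Round 3 — checking thresholds:
  Dee: 2 of 6 neighbours < 4, not yet.
  Ivy: 3 of 8 neighbours < 7, not yet.
  Jo: 1 of 4 neighbours ≥ 1, votes yes.
  Kai: 1 of 7 neighbours < 6, not yet.
Round 4 — no new yes votes; cascade stops.

2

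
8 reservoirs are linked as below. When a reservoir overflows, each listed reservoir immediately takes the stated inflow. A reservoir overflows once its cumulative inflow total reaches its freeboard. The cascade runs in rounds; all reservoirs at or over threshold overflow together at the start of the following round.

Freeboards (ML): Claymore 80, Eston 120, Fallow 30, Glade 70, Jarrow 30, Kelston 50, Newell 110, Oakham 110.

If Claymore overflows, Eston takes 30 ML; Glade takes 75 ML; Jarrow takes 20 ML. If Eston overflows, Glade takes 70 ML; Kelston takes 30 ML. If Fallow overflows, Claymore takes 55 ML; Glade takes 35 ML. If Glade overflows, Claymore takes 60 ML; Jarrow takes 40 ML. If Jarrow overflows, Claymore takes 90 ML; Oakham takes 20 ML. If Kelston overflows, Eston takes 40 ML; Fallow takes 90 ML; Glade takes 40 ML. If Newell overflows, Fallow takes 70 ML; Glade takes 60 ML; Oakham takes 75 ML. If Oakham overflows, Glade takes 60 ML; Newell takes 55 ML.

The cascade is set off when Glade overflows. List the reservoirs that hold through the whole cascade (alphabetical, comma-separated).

Round 1 — Glade overflows (initial).
  Claymore: +60 → 60 < 80
  Jarrow: +40 → 40 ≥ 30
Round 2 — Jarrow overflows.
  Claymore: +90 → 150 ≥ 80
  Oakham: +20 → 20 < 110
Round 3 — Claymore overflows.
  Eston: +30 → 30 < 120
No further overflows.

Eston, Fallow, Kelston, Newell, Oakham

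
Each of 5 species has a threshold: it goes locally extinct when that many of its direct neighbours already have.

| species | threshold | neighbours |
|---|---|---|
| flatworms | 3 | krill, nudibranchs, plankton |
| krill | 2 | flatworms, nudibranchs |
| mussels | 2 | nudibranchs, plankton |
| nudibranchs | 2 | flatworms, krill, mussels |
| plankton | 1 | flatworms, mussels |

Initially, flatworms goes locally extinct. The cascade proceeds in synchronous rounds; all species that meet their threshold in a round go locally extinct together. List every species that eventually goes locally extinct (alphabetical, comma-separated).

flatworms, plankton

Round 1 — flatworms goes locally extinct (initial).
Round 2 — checking thresholds:
  krill: 1 of 2 neighbours < 2, holds.
  nudibranchs: 1 of 3 neighbours < 2, holds.
  plankton: 1 of 2 neighbours ≥ 1, goes locally extinct.
Round 3 — no new extinctions; cascade stops.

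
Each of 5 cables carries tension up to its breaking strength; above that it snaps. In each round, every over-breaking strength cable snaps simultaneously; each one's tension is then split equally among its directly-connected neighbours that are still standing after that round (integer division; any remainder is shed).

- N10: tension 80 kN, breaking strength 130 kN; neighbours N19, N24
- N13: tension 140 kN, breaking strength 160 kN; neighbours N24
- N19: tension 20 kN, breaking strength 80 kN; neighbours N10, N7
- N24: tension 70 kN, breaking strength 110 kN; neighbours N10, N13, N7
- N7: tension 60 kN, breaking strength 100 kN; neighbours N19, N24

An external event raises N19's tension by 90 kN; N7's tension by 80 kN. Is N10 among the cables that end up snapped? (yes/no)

yes

Round 1 — N19 at 110 > 80; N7 at 140 > 100. N19, N7 snap.
  N19 sheds 110 kN to N10: 110 each.
    N10: 80+110 = 190 > 130
  N7 sheds 140 kN to N24: 140 each.
    N24: 70+140 = 210 > 110
Round 2 — N10, N24 snap.
  N10 sheds 190 kN: no online neighbours, lost.
  N24 sheds 210 kN to N13: 210 each.
    N13: 140+210 = 350 > 160
Round 3 — N13 snaps.
  N13 sheds 350 kN: no online neighbours, lost.
No further breaks.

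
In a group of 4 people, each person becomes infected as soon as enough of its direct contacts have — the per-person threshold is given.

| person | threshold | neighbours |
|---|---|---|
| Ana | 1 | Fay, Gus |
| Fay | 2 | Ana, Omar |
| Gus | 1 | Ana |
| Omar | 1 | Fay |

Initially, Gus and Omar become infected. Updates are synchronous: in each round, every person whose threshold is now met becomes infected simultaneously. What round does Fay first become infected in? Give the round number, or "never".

Round 1 — Gus, Omar become infected (initial).
Round 2 — checking thresholds:
  Ana: 1 of 2 neighbours ≥ 1, becomes infected.
  Fay: 1 of 2 neighbours < 2, not yet.
Round 3 — checking thresholds:
  Fay: 2 of 2 neighbours ≥ 2, becomes infected.
Round 4 — no new infections; cascade stops.

3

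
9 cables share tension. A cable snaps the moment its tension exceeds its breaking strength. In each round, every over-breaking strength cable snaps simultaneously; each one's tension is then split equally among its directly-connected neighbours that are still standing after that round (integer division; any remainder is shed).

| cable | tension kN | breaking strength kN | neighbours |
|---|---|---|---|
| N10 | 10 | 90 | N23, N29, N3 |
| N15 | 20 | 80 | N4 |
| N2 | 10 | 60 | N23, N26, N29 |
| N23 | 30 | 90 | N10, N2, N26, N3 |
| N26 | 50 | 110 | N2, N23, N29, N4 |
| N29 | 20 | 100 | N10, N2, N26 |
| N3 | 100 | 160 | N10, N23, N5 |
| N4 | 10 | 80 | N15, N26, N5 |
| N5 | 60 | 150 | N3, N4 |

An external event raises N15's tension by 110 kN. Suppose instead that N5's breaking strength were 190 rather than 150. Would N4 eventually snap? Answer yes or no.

With N5's breaking strength at 190:
Round 1 — N15 at 130 > 80. N15 snaps.
  N15 sheds 130 kN to N4: 130 each.
    N4: 10+130 = 140 > 80
Round 2 — N4 snaps.
  N4 sheds 140 kN to N26, N5: 70 each.
    N26: 50+70 = 120 > 110
    N5: 60+70 = 130 ≤ 190
Round 3 — N26 snaps.
  N26 sheds 120 kN to N2, N23, N29: 40 each.
    N2: 10+40 = 50 ≤ 60
    N23: 30+40 = 70 ≤ 90
    N29: 20+40 = 60 ≤ 100
No further breaks.

yes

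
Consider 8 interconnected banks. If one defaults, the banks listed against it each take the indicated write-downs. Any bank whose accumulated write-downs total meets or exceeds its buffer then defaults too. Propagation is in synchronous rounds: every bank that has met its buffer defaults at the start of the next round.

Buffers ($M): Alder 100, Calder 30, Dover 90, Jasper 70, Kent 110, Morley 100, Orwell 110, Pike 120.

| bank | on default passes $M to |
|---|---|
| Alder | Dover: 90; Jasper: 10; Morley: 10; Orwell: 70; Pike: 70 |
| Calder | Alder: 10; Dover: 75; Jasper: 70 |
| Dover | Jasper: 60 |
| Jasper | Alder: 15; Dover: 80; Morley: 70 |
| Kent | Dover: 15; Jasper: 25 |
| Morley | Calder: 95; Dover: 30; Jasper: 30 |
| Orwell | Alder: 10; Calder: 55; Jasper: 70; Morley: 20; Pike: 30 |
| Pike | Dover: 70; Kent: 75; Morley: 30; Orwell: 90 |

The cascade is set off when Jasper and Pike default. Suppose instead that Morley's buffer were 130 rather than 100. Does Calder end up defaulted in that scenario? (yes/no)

no

With Morley's buffer at 130:
Round 1 — Jasper, Pike default (initial).
  Alder: +15 → 15 < 100
  Dover: +80+70 → 150 ≥ 90
  Kent: +75 → 75 < 110
  Morley: +70+30 → 100 < 130
  Orwell: +90 → 90 < 110
Round 2 — Dover defaults.
No further defaults.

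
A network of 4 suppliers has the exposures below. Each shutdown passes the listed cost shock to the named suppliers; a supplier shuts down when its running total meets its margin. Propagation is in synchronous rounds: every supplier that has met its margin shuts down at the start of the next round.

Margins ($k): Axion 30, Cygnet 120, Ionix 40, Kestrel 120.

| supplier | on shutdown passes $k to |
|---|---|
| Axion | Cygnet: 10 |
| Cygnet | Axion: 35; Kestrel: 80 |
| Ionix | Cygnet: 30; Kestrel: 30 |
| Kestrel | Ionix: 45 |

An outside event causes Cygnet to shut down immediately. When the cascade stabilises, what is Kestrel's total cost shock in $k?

Round 1 — Cygnet shuts down (initial).
  Axion: +35 → 35 ≥ 30
  Kestrel: +80 → 80 < 120
Round 2 — Axion shuts down.
No further shutdowns.

80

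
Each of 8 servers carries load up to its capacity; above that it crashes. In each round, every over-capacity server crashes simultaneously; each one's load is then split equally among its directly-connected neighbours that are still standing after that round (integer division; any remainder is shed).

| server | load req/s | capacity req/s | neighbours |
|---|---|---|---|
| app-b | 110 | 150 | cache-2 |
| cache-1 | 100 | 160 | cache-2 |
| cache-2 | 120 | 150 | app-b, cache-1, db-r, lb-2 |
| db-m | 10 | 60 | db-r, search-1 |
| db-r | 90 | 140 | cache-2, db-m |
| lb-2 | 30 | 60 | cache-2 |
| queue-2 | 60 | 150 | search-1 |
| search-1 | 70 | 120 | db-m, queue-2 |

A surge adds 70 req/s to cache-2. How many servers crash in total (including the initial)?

Round 1 — cache-2 at 190 > 150. cache-2 crashes.
  cache-2 sheds 190 req/s to app-b, cache-1, db-r, lb-2: 47 each (2 lost).
    app-b: 110+47 = 157 > 150
    cache-1: 100+47 = 147 ≤ 160
    db-r: 90+47 = 137 ≤ 140
    lb-2: 30+47 = 77 > 60
Round 2 — app-b, lb-2 crash.
  app-b sheds 157 req/s: no online neighbours, lost.
  lb-2 sheds 77 req/s: no online neighbours, lost.
No further crashes.

3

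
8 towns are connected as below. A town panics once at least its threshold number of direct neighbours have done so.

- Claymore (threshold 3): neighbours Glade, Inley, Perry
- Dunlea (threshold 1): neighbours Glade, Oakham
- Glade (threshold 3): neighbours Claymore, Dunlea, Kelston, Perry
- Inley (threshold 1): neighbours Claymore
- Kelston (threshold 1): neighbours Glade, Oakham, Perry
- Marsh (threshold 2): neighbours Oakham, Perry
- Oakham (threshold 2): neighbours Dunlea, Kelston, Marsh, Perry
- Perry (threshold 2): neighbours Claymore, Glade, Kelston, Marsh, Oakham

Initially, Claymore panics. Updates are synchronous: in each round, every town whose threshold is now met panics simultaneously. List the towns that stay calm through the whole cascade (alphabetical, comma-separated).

Round 1 — Claymore panics (initial).
Round 2 — checking thresholds:
  Glade: 1 of 4 neighbours < 3, below threshold.
  Inley: 1 of 1 neighbours ≥ 1, panics.
  Perry: 1 of 5 neighbours < 2, below threshold.
Round 3 — no new panics; cascade stops.

Dunlea, Glade, Kelston, Marsh, Oakham, Perry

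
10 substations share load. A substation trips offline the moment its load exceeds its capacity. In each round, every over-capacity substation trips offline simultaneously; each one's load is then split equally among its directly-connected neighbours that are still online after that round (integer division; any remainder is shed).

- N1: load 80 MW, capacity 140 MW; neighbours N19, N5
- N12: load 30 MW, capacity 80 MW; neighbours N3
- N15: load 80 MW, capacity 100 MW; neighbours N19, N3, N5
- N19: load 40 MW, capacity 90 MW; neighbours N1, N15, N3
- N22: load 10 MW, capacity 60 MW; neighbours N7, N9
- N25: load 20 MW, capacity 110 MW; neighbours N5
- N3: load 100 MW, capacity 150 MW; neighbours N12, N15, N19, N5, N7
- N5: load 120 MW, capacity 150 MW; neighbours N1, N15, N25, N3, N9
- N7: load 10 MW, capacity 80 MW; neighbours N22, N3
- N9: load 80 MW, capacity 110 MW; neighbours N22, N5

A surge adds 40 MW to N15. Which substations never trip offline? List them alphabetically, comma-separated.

Round 1 — N15 at 120 > 100. N15 trips offline.
  N15 sheds 120 MW to N19, N3, N5: 40 each.
    N19: 40+40 = 80 ≤ 90
    N3: 100+40 = 140 ≤ 150
    N5: 120+40 = 160 > 150
Round 2 — N5 trips offline.
  N5 sheds 160 MW to N1, N25, N3, N9: 40 each.
    N1: 80+40 = 120 ≤ 140
    N25: 20+40 = 60 ≤ 110
    N3: 140+40 = 180 > 150
    N9: 80+40 = 120 > 110
Round 3 — N3, N9 trip offline.
  N3 sheds 180 MW to N12, N19, N7: 60 each.
    N12: 30+60 = 90 > 80
    N19: 80+60 = 140 > 90
    N7: 10+60 = 70 ≤ 80
  N9 sheds 120 MW to N22: 120 each.
    N22: 10+120 = 130 > 60
Round 4 — N12, N19, N22 trip offline.
  N12 sheds 90 MW: no online neighbours, lost.
  N19 sheds 140 MW to N1: 140 each.
    N1: 120+140 = 260 > 140
  N22 sheds 130 MW to N7: 130 each.
    N7: 70+130 = 200 > 80
Round 5 — N1, N7 trip offline.
  N1 sheds 260 MW: no online neighbours, lost.
  N7 sheds 200 MW: no online neighbours, lost.
No further trips.

N25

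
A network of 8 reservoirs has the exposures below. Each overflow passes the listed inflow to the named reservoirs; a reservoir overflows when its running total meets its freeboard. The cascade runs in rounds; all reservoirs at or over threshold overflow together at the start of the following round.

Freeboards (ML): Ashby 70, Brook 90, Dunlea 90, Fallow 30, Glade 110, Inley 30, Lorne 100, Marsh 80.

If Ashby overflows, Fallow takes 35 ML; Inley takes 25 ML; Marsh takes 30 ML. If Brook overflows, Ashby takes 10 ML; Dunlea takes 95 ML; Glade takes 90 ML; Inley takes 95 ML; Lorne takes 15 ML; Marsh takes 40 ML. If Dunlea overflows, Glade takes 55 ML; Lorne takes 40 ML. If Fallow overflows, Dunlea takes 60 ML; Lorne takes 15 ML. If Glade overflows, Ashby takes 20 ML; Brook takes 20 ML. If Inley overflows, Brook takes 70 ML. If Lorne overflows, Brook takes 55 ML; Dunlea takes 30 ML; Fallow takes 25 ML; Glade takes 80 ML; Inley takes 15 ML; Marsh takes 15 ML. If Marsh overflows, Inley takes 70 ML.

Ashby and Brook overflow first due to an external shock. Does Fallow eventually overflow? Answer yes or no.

yes

Round 1 — Ashby, Brook overflow (initial).
  Dunlea: +95 → 95 ≥ 90
  Fallow: +35 → 35 ≥ 30
  Glade: +90 → 90 < 110
  Inley: +25+95 → 120 ≥ 30
  Lorne: +15 → 15 < 100
  Marsh: +30+40 → 70 < 80
Round 2 — Dunlea, Fallow, Inley overflow.
  Glade: +55 → 145 ≥ 110
  Lorne: +40+15 → 70 < 100
Round 3 — Glade overflows.
No further overflows.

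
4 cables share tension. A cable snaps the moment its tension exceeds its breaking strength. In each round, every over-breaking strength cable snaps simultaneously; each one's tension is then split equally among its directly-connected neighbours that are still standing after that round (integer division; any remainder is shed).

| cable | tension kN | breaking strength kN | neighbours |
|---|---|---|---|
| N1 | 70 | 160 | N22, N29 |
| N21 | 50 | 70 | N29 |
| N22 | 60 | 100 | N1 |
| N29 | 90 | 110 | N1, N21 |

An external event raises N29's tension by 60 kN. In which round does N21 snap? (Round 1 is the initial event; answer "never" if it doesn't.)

Round 1 — N29 at 150 > 110. N29 snaps.
  N29 sheds 150 kN to N1, N21: 75 each.
    N1: 70+75 = 145 ≤ 160
    N21: 50+75 = 125 > 70
Round 2 — N21 snaps.
  N21 sheds 125 kN: no online neighbours, lost.
No further breaks.

2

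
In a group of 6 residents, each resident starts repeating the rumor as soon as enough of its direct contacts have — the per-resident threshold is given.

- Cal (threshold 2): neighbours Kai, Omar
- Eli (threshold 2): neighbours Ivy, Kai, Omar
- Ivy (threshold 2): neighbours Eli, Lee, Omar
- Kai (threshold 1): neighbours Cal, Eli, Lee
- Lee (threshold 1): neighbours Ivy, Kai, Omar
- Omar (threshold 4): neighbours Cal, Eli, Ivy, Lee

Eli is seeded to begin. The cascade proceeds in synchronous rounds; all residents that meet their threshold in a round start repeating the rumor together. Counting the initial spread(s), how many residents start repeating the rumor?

Round 1 — Eli starts repeating the rumor (initial).
Round 2 — checking thresholds:
  Ivy: 1 of 3 neighbours < 2, not yet.
  Kai: 1 of 3 neighbours ≥ 1, starts repeating the rumor.
  Omar: 1 of 4 neighbours < 4, not yet.
Round 3 — checking thresholds:
  Cal: 1 of 2 neighbours < 2, not yet.
  Ivy: 1 of 3 neighbours < 2, not yet.
  Lee: 1 of 3 neighbours ≥ 1, starts repeating the rumor.
  Omar: 1 of 4 neighbours < 4, not yet.
Round 4 — checking thresholds:
  Cal: 1 of 2 neighbours < 2, not yet.
  Ivy: 2 of 3 neighbours ≥ 2, starts repeating the rumor.
  Omar: 2 of 4 neighbours < 4, not yet.
Round 5 — no new spreads; cascade stops.

4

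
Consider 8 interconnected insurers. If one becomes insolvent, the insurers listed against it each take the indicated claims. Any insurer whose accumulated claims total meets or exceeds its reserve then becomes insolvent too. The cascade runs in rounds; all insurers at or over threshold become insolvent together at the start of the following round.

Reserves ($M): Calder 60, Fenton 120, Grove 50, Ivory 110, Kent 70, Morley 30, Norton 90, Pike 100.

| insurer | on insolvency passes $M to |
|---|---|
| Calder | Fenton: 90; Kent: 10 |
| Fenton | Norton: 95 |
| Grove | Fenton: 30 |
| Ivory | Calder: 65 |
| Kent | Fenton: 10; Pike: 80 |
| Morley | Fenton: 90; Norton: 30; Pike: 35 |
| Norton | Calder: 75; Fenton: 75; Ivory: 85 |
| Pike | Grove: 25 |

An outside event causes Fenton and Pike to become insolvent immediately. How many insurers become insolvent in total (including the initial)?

4

Round 1 — Fenton, Pike become insolvent (initial).
  Grove: +25 → 25 < 50
  Norton: +95 → 95 ≥ 90
Round 2 — Norton becomes insolvent.
  Calder: +75 → 75 ≥ 60
  Ivory: +85 → 85 < 110
Round 3 — Calder becomes insolvent.
  Kent: +10 → 10 < 70
No further insolvencies.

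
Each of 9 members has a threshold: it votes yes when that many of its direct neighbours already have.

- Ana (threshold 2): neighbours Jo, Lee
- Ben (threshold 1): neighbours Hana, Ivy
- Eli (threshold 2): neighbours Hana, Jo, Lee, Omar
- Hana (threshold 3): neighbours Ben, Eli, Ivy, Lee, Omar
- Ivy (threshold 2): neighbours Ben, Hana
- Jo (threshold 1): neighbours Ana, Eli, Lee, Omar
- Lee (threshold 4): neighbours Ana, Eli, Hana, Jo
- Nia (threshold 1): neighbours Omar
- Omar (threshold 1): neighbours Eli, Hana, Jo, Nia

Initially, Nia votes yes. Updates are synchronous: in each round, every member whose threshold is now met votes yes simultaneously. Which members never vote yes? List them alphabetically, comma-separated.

Round 1 — Nia votes yes (initial).
Round 2 — checking thresholds:
  Omar: 1 of 4 neighbours ≥ 1, votes yes.
Round 3 — checking thresholds:
  Eli: 1 of 4 neighbours < 2, below threshold.
  Hana: 1 of 5 neighbours < 3, below threshold.
  Jo: 1 of 4 neighbours ≥ 1, votes yes.
Round 4 — checking thresholds:
  Ana: 1 of 2 neighbours < 2, below threshold.
  Eli: 2 of 4 neighbours ≥ 2, votes yes.
  Hana: 1 of 5 neighbours < 3, below threshold.
  Lee: 1 of 4 neighbours < 4, below threshold.
Round 5 — no new yes votes; cascade stops.

Ana, Ben, Hana, Ivy, Lee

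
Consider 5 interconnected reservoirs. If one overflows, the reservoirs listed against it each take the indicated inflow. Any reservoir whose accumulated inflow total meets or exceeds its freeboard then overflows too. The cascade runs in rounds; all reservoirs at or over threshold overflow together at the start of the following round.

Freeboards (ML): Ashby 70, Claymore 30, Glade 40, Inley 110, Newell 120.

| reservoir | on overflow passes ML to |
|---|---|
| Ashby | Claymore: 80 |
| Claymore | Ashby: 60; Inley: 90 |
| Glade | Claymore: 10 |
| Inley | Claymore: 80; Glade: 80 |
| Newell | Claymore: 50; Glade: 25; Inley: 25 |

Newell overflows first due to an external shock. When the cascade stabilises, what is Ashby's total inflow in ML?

Round 1 — Newell overflows (initial).
  Claymore: +50 → 50 ≥ 30
  Glade: +25 → 25 < 40
  Inley: +25 → 25 < 110
Round 2 — Claymore overflows.
  Ashby: +60 → 60 < 70
  Inley: +90 → 115 ≥ 110
Round 3 — Inley overflows.
  Glade: +80 → 105 ≥ 40
Round 4 — Glade overflows.
No further overflows.

60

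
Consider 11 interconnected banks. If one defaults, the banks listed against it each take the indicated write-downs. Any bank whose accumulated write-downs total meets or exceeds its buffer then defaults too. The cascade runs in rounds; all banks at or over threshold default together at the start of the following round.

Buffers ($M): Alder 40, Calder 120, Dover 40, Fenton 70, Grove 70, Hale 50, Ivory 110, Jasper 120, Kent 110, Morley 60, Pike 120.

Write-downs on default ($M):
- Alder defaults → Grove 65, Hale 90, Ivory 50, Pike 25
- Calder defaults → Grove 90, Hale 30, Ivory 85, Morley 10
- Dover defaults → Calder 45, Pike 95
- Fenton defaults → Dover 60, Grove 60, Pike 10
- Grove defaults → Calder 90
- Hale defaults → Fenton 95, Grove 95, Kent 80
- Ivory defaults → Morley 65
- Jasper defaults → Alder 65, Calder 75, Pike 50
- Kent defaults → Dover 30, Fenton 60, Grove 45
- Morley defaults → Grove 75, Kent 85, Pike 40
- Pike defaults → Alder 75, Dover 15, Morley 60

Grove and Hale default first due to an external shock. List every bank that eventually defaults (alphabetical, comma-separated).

Round 1 — Grove, Hale default (initial).
  Calder: +90 → 90 < 120
  Fenton: +95 → 95 ≥ 70
  Kent: +80 → 80 < 110
Round 2 — Fenton defaults.
  Dover: +60 → 60 ≥ 40
  Pike: +10 → 10 < 120
Round 3 — Dover defaults.
  Calder: +45 → 135 ≥ 120
  Pike: +95 → 105 < 120
Round 4 — Calder defaults.
  Ivory: +85 → 85 < 110
  Morley: +10 → 10 < 60
No further defaults.

Calder, Dover, Fenton, Grove, Hale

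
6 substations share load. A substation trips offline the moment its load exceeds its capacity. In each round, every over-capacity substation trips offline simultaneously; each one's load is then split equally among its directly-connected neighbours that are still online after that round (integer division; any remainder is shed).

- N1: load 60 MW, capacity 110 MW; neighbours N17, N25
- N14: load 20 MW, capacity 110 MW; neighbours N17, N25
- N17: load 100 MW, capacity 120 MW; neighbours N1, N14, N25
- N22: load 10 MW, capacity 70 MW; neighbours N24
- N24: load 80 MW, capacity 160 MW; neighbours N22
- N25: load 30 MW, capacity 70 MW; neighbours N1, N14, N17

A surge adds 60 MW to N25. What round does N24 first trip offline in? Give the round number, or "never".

Round 1 — N25 at 90 > 70. N25 trips offline.
  N25 sheds 90 MW to N1, N14, N17: 30 each.
    N1: 60+30 = 90 ≤ 110
    N14: 20+30 = 50 ≤ 110
    N17: 100+30 = 130 > 120
Round 2 — N17 trips offline.
  N17 sheds 130 MW to N1, N14: 65 each.
    N1: 90+65 = 155 > 110
    N14: 50+65 = 115 > 110
Round 3 — N1, N14 trip offline.
  N1 sheds 155 MW: no online neighbours, lost.
  N14 sheds 115 MW: no online neighbours, lost.
No further trips.

never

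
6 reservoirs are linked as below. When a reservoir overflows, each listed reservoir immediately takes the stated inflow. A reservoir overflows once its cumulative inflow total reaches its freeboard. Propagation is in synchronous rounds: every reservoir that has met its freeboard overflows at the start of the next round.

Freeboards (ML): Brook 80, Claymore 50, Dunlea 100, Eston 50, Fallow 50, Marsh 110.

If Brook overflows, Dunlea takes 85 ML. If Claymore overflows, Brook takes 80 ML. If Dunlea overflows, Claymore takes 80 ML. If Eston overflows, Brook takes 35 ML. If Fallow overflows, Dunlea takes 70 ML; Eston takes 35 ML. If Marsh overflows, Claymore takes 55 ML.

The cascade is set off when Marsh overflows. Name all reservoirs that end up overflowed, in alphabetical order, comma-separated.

Brook, Claymore, Marsh

Round 1 — Marsh overflows (initial).
  Claymore: +55 → 55 ≥ 50
Round 2 — Claymore overflows.
  Brook: +80 → 80 ≥ 80
Round 3 — Brook overflows.
  Dunlea: +85 → 85 < 100
No further overflows.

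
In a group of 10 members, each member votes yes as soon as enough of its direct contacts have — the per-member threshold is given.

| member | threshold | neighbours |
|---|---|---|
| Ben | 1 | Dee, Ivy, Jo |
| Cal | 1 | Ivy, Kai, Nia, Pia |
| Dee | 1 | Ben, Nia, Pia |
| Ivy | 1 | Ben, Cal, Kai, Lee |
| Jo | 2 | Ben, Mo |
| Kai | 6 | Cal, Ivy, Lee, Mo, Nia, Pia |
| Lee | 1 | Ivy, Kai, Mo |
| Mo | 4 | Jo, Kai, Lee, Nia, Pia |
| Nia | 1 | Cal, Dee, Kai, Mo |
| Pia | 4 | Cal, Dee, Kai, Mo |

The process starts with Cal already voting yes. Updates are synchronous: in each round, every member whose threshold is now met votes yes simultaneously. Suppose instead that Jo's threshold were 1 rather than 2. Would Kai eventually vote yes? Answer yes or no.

With Jo's threshold at 1:
Round 1 — Cal votes yes (initial).
Round 2 — checking thresholds:
  Ivy: 1 of 4 neighbours ≥ 1, votes yes.
  Kai: 1 of 6 neighbours < 6, below threshold.
  Nia: 1 of 4 neighbours ≥ 1, votes yes.
  Pia: 1 of 4 neighbours < 4, below threshold.
Round 3 — checking thresholds:
  Ben: 1 of 3 neighbours ≥ 1, votes yes.
  Dee: 1 of 3 neighbours ≥ 1, votes yes.
  Kai: 3 of 6 neighbours < 6, below threshold.
  Lee: 1 of 3 neighbours ≥ 1, votes yes.
  Mo: 1 of 5 neighbours < 4, below threshold.
  Pia: 1 of 4 neighbours < 4, below threshold.
Round 4 — checking thresholds:
  Jo: 1 of 2 neighbours ≥ 1, votes yes.
  Kai: 4 of 6 neighbours < 6, below threshold.
  Mo: 2 of 5 neighbours < 4, below threshold.
  Pia: 2 of 4 neighbours < 4, below threshold.
Round 5 — no new yes votes; cascade stops.

no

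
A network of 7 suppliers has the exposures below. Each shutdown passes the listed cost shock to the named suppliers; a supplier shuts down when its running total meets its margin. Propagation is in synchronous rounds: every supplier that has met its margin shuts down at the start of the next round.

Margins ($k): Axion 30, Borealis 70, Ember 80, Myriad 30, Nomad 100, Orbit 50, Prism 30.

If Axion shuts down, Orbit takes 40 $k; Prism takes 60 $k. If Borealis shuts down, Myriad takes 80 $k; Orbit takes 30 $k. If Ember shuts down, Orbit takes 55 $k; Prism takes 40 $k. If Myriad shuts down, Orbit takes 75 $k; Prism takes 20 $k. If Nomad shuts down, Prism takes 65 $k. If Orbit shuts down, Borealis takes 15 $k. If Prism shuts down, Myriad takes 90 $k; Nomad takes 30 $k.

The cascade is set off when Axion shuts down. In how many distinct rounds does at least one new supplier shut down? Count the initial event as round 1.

Round 1 — Axion shuts down (initial).
  Orbit: +40 → 40 < 50
  Prism: +60 → 60 ≥ 30
Round 2 — Prism shuts down.
  Myriad: +90 → 90 ≥ 30
  Nomad: +30 → 30 < 100
Round 3 — Myriad shuts down.
  Orbit: +75 → 115 ≥ 50
Round 4 — Orbit shuts down.
  Borealis: +15 → 15 < 70
No further shutdowns.

4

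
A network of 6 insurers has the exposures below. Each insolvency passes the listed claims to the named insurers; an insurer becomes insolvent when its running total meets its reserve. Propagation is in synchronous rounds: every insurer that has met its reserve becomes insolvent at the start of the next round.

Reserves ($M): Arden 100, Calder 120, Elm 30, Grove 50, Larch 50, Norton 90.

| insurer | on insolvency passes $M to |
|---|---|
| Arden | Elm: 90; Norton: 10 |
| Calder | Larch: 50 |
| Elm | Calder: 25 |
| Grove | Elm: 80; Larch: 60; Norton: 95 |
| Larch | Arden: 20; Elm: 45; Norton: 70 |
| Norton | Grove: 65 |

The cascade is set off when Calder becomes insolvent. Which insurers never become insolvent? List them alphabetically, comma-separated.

Round 1 — Calder becomes insolvent (initial).
  Larch: +50 → 50 ≥ 50
Round 2 — Larch becomes insolvent.
  Arden: +20 → 20 < 100
  Elm: +45 → 45 ≥ 30
  Norton: +70 → 70 < 90
Round 3 — Elm becomes insolvent.
No further insolvencies.

Arden, Grove, Norton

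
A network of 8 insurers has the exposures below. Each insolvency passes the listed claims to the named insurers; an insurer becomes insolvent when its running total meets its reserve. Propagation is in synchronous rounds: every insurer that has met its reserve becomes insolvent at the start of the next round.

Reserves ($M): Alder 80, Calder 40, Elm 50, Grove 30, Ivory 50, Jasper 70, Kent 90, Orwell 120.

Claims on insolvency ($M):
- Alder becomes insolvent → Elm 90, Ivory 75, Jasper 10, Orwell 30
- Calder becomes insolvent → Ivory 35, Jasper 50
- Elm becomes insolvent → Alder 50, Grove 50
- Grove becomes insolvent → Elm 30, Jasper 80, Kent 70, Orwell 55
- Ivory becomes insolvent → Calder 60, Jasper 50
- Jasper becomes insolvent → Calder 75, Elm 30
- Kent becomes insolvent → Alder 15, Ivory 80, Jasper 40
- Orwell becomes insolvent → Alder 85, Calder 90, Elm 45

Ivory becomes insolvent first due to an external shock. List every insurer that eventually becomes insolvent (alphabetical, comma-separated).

Calder, Ivory, Jasper

Round 1 — Ivory becomes insolvent (initial).
  Calder: +60 → 60 ≥ 40
  Jasper: +50 → 50 < 70
Round 2 — Calder becomes insolvent.
  Jasper: +50 → 100 ≥ 70
Round 3 — Jasper becomes insolvent.
  Elm: +30 → 30 < 50
No further insolvencies.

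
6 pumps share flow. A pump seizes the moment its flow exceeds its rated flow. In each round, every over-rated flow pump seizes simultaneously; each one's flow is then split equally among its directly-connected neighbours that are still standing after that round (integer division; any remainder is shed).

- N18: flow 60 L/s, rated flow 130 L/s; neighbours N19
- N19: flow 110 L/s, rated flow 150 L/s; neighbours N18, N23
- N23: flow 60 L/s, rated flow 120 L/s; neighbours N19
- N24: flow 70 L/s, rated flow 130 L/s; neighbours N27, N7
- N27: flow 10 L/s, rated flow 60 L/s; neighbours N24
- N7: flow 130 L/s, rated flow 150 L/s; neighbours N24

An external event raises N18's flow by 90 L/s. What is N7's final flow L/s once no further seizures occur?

Round 1 — N18 at 150 > 130. N18 seizes.
  N18 sheds 150 L/s to N19: 150 each.
    N19: 110+150 = 260 > 150
Round 2 — N19 seizes.
  N19 sheds 260 L/s to N23: 260 each.
    N23: 60+260 = 320 > 120
Round 3 — N23 seizes.
  N23 sheds 320 L/s: no online neighbours, lost.
No further seizures.

130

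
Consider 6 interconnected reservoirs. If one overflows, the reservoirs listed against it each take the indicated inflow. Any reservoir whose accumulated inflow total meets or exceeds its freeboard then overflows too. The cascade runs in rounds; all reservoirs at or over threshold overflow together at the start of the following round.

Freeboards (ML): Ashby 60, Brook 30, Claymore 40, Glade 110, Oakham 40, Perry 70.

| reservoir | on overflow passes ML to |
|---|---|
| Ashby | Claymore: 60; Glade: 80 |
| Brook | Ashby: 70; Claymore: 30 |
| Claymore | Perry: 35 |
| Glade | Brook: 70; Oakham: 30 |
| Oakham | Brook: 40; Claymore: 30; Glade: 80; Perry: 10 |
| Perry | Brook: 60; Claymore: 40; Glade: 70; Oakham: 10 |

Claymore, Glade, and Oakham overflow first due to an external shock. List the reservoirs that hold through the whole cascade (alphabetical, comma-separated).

Perry

Round 1 — Claymore, Glade, Oakham overflow (initial).
  Brook: +70+40 → 110 ≥ 30
  Perry: +35+10 → 45 < 70
Round 2 — Brook overflows.
  Ashby: +70 → 70 ≥ 60
Round 3 — Ashby overflows.
No further overflows.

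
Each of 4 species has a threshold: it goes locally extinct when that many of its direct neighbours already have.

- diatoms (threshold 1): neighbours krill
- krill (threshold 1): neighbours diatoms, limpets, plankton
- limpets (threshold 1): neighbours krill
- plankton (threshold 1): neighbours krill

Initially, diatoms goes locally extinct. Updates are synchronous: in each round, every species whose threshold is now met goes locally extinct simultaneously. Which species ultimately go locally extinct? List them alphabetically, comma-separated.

diatoms, krill, limpets, plankton

Round 1 — diatoms goes locally extinct (initial).
Round 2 — checking thresholds:
  krill: 1 of 3 neighbours ≥ 1, goes locally extinct.
Round 3 — checking thresholds:
  limpets: 1 of 1 neighbours ≥ 1, goes locally extinct.
  plankton: 1 of 1 neighbours ≥ 1, goes locally extinct.
Round 4 — no new extinctions; cascade stops.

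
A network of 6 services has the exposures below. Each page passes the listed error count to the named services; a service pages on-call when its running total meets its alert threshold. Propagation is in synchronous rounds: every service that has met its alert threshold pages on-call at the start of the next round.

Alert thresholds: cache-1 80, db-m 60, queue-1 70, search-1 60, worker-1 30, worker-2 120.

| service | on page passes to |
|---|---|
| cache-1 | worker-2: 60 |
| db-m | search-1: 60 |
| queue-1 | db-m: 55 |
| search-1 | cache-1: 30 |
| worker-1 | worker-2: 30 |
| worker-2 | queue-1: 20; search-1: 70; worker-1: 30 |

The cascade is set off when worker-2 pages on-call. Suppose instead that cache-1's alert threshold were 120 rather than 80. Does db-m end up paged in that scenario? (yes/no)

no

With cache-1's alert threshold at 120:
Round 1 — worker-2 pages on-call (initial).
  queue-1: +20 → 20 < 70
  search-1: +70 → 70 ≥ 60
  worker-1: +30 → 30 ≥ 30
Round 2 — search-1, worker-1 page on-call.
  cache-1: +30 → 30 < 120
No further pages.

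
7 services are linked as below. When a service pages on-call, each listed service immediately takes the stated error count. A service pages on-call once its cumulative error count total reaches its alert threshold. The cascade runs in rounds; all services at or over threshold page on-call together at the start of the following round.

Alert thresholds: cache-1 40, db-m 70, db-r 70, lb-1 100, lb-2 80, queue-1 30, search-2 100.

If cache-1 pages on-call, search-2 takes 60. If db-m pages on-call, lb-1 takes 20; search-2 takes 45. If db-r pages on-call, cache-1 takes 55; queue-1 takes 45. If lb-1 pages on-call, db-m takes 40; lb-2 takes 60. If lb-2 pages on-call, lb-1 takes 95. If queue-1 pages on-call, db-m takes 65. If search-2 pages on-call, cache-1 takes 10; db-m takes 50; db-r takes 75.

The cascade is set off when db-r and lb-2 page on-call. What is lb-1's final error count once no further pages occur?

Round 1 — db-r, lb-2 page on-call (initial).
  cache-1: +55 → 55 ≥ 40
  lb-1: +95 → 95 < 100
  queue-1: +45 → 45 ≥ 30
Round 2 — cache-1, queue-1 page on-call.
  db-m: +65 → 65 < 70
  search-2: +60 → 60 < 100
No further pages.

95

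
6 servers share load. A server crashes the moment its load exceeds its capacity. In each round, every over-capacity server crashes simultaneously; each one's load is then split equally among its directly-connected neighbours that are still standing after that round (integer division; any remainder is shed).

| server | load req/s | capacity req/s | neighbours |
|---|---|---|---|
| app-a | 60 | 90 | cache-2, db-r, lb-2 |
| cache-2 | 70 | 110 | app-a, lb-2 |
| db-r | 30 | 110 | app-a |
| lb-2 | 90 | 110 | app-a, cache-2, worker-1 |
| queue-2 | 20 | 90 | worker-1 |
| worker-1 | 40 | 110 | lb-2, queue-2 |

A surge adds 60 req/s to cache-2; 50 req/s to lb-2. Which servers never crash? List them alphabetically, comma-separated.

queue-2, worker-1

Round 1 — cache-2 at 130 > 110; lb-2 at 140 > 110. cache-2, lb-2 crash.
  cache-2 sheds 130 req/s to app-a: 130 each.
    app-a: 60+130 = 190 > 90
  lb-2 sheds 140 req/s to app-a, worker-1: 70 each.
    app-a: 190+70 = 260 > 90
    worker-1: 40+70 = 110 ≤ 110
Round 2 — app-a crashes.
  app-a sheds 260 req/s to db-r: 260 each.
    db-r: 30+260 = 290 > 110
Round 3 — db-r crashes.
  db-r sheds 290 req/s: no online neighbours, lost.
No further crashes.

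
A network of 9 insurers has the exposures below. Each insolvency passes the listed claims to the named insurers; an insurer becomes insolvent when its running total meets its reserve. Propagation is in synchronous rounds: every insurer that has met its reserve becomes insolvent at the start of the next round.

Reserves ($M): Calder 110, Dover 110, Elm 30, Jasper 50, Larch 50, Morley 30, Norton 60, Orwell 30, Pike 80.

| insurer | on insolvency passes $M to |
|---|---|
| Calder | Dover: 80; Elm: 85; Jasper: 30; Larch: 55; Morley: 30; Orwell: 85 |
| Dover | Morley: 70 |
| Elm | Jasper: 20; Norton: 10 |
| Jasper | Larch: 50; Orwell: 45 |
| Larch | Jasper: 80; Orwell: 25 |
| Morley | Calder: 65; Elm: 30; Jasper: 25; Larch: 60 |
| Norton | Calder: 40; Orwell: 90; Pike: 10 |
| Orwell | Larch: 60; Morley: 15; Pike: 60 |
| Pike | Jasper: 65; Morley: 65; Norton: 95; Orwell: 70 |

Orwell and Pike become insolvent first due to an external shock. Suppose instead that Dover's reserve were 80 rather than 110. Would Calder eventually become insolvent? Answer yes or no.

With Dover's reserve at 80:
Round 1 — Orwell, Pike become insolvent (initial).
  Jasper: +65 → 65 ≥ 50
  Larch: +60 → 60 ≥ 50
  Morley: +15+65 → 80 ≥ 30
  Norton: +95 → 95 ≥ 60
Round 2 — Jasper, Larch, Morley, Norton become insolvent.
  Calder: +65+40 → 105 < 110
  Elm: +30 → 30 ≥ 30
Round 3 — Elm becomes insolvent.
No further insolvencies.

no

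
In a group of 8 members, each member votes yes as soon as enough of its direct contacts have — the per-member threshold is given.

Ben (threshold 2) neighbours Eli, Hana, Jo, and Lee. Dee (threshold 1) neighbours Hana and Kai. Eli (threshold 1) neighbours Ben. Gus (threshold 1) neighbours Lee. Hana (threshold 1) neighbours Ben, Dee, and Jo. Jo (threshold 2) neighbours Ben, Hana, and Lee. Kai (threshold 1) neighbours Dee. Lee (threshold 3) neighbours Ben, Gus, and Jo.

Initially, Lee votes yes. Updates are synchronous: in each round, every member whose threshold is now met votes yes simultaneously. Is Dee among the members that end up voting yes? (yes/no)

no

Round 1 — Lee votes yes (initial).
Round 2 — checking thresholds:
  Ben: 1 of 4 neighbours < 2, holds.
  Gus: 1 of 1 neighbours ≥ 1, votes yes.
  Jo: 1 of 3 neighbours < 2, holds.
Round 3 — no new yes votes; cascade stops.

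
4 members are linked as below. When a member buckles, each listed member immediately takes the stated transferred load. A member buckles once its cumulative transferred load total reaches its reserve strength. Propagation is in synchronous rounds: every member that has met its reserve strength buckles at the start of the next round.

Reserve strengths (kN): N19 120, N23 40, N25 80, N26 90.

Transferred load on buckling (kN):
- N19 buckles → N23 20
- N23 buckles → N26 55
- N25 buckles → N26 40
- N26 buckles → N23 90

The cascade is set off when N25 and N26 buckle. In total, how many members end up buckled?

Round 1 — N25, N26 buckle (initial).
  N23: +90 → 90 ≥ 40
Round 2 — N23 buckles.
No further bucklings.

3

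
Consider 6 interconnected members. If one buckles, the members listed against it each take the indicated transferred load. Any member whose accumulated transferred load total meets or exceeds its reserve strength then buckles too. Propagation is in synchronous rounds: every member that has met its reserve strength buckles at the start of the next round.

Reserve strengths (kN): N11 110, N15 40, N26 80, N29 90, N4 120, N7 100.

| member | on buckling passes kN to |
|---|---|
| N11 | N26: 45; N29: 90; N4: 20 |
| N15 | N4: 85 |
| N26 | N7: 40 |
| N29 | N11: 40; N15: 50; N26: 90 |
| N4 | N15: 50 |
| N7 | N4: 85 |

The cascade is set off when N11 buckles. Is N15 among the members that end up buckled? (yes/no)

yes

Round 1 — N11 buckles (initial).
  N26: +45 → 45 < 80
  N29: +90 → 90 ≥ 90
  N4: +20 → 20 < 120
Round 2 — N29 buckles.
  N15: +50 → 50 ≥ 40
  N26: +90 → 135 ≥ 80
Round 3 — N15, N26 buckle.
  N4: +85 → 105 < 120
  N7: +40 → 40 < 100
No further bucklings.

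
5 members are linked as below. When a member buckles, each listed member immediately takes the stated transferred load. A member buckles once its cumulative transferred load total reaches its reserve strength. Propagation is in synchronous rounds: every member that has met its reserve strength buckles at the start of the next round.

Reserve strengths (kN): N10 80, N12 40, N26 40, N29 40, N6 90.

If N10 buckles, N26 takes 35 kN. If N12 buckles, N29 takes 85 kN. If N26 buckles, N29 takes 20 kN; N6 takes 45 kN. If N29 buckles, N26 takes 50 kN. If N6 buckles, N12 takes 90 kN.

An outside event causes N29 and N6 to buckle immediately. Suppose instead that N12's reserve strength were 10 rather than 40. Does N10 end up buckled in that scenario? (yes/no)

no

With N12's reserve strength at 10:
Round 1 — N29, N6 buckle (initial).
  N12: +90 → 90 ≥ 10
  N26: +50 → 50 ≥ 40
Round 2 — N12, N26 buckle.
No further bucklings.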